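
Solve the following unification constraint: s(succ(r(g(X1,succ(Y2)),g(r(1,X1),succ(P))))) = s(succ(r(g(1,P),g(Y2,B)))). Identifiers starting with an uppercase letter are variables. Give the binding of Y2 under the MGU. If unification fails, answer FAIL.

Decompose s/1: succ(r(g(X1,succ(Y2)),g(r(1,X1),succ(P)))) = succ(r(g(1,P),g(Y2,B))).
Decompose succ/1: r(g(X1,succ(Y2)),g(r(1,X1),succ(P))) = r(g(1,P),g(Y2,B)).
Decompose r/2: g(X1,succ(Y2)) = g(1,P),  g(r(1,X1),succ(P)) = g(Y2,B).
Decompose g/2: X1 = 1,  succ(Y2) = P.
Bind X1 := 1; substituting into the one remaining equation that mentions X1 gives: g(r(1,1),succ(P)) = g(Y2,B).
Bind P := succ(Y2); substituting into the remaining equation gives: g(r(1,1),succ(succ(Y2))) = g(Y2,B).
Decompose g/2: r(1,1) = Y2,  succ(succ(Y2)) = B.
Bind Y2 := r(1,1); substituting into the remaining equation gives: succ(succ(r(1,1))) = B. Substituting into the earlier binding gives P := succ(r(1,1)).
Bind B := succ(succ(r(1,1))).
MGU = { X1 ↦ 1, P ↦ succ(r(1,1)), Y2 ↦ r(1,1), B ↦ succ(succ(r(1,1))) }, so Y2 ↦ r(1,1).

r(1,1)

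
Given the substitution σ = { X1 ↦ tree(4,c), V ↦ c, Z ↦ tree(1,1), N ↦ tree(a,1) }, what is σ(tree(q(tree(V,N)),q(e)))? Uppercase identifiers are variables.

Replace each occurrence of V with c.
Replace each occurrence of N with tree(a,1).
Result: tree(q(tree(c,tree(a,1))),q(e)).

tree(q(tree(c,tree(a,1))),q(e))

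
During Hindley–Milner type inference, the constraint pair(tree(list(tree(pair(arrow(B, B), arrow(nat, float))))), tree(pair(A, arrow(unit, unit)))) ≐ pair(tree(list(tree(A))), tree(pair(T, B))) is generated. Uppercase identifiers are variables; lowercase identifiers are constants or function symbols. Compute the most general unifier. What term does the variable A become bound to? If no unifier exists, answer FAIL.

Decompose pair/2: tree(list(tree(pair(arrow(B, B), arrow(nat, float))))) ≐ tree(list(tree(A))),  tree(pair(A, arrow(unit, unit))) ≐ tree(pair(T, B)).
Decompose tree/1: list(tree(pair(arrow(B, B), arrow(nat, float)))) ≐ list(tree(A)).
Decompose list/1: tree(pair(arrow(B, B), arrow(nat, float))) ≐ tree(A).
Decompose tree/1: pair(arrow(B, B), arrow(nat, float)) ≐ A.
Bind A := pair(arrow(B, B), arrow(nat, float)); substituting into the remaining equation gives: tree(pair(pair(arrow(B, B), arrow(nat, float)), arrow(unit, unit))) ≐ tree(pair(T, B)).
Decompose tree/1: pair(pair(arrow(B, B), arrow(nat, float)), arrow(unit, unit)) ≐ pair(T, B).
Decompose pair/2: pair(arrow(B, B), arrow(nat, float)) ≐ T,  arrow(unit, unit) ≐ B.
Bind T := pair(arrow(B, B), arrow(nat, float)); no other remaining equation mentions T.
Bind B := arrow(unit, unit). Substituting into the earlier bindings gives A := pair(arrow(arrow(unit, unit), arrow(unit, unit)), arrow(nat, float)), T := pair(arrow(arrow(unit, unit), arrow(unit, unit)), arrow(nat, float)).
MGU = { A := pair(arrow(arrow(unit, unit), arrow(unit, unit)), arrow(nat, float)), T := pair(arrow(arrow(unit, unit), arrow(unit, unit)), arrow(nat, float)), B := arrow(unit, unit) }, so A := pair(arrow(arrow(unit, unit), arrow(unit, unit)), arrow(nat, float)).

pair(arrow(arrow(unit, unit), arrow(unit, unit)), arrow(nat, float))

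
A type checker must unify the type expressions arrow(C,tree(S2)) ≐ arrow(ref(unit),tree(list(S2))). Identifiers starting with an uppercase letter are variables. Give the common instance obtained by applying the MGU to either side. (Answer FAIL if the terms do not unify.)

FAIL

Decompose arrow/2: C ≐ ref(unit),  tree(S2) ≐ tree(list(S2)).
Bind C := ref(unit); no other remaining equation mentions C.
Decompose tree/1: S2 ≐ list(S2).
Occurs check fails: S2 occurs in list(S2); the equation S2 ≐ list(S2) has no finite solution.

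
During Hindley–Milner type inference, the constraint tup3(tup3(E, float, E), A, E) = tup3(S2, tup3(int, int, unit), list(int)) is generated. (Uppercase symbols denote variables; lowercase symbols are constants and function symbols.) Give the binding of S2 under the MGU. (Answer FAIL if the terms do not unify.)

Decompose tup3/3: tup3(E, float, E) = S2,  A = tup3(int, int, unit),  E = list(int).
Bind S2 := tup3(E, float, E); no other remaining equation mentions S2.
Bind A := tup3(int, int, unit); no other remaining equation mentions A.
Bind E := list(int). Substituting into the earlier binding gives S2 := tup3(list(int), float, list(int)).
MGU = { S2 -> tup3(list(int), float, list(int)), A -> tup3(int, int, unit), E -> list(int) }, so S2 -> tup3(list(int), float, list(int)).

tup3(list(int), float, list(int))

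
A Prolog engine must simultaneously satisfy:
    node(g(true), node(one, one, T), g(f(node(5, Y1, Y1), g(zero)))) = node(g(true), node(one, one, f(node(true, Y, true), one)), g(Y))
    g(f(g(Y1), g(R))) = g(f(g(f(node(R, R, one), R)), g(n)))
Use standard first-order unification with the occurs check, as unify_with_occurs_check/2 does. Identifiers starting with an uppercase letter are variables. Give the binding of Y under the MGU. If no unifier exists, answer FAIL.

Decompose node/3: g(true) = g(true),  node(one, one, T) = node(one, one, f(node(true, Y, true), one)),  g(f(node(5, Y1, Y1), g(zero))) = g(Y).
Delete trivial equation g(true) = g(true).
Decompose node/3: one = one,  one = one,  T = f(node(true, Y, true), one).
Delete trivial equation one = one.
Delete trivial equation one = one.
Bind T := f(node(true, Y, true), one); no other remaining equation mentions T.
Decompose g/1: f(node(5, Y1, Y1), g(zero)) = Y.
Bind Y := f(node(5, Y1, Y1), g(zero)); no other remaining equation mentions Y. Substituting into the earlier binding gives T := f(node(true, f(node(5, Y1, Y1), g(zero)), true), one).
Decompose g/1: f(g(Y1), g(R)) = f(g(f(node(R, R, one), R)), g(n)).
Decompose f/2: g(Y1) = g(f(node(R, R, one), R)),  g(R) = g(n).
Decompose g/1: Y1 = f(node(R, R, one), R).
Bind Y1 := f(node(R, R, one), R); no other remaining equation mentions Y1. Substituting into the earlier bindings gives T := f(node(true, f(node(5, f(node(R, R, one), R), f(node(R, R, one), R)), g(zero)), true), one), Y := f(node(5, f(node(R, R, one), R), f(node(R, R, one), R)), g(zero)).
Decompose g/1: R = n.
Bind R := n. Substituting into the earlier bindings gives T := f(node(true, f(node(5, f(node(n, n, one), n), f(node(n, n, one), n)), g(zero)), true), one), Y := f(node(5, f(node(n, n, one), n), f(node(n, n, one), n)), g(zero)), Y1 := f(node(n, n, one), n).
MGU = { T -> f(node(true, f(node(5, f(node(n, n, one), n), f(node(n, n, one), n)), g(zero)), true), one), Y -> f(node(5, f(node(n, n, one), n), f(node(n, n, one), n)), g(zero)), Y1 -> f(node(n, n, one), n), R -> n }, so Y -> f(node(5, f(node(n, n, one), n), f(node(n, n, one), n)), g(zero)).

f(node(5, f(node(n, n, one), n), f(node(n, n, one), n)), g(zero))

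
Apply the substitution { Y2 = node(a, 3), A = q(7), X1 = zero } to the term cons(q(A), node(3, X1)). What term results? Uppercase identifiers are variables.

Replace each occurrence of A with q(7).
Replace each occurrence of X1 with zero.
Result: cons(q(q(7)), node(3, zero)).

cons(q(q(7)), node(3, zero))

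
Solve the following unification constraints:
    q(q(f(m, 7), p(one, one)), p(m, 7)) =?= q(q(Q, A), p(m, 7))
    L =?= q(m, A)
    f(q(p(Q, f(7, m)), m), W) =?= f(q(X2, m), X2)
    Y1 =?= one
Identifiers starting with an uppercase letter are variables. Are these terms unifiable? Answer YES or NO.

YES

Decompose q/2: q(f(m, 7), p(one, one)) =?= q(Q, A),  p(m, 7) =?= p(m, 7).
Decompose q/2: f(m, 7) =?= Q,  p(one, one) =?= A.
Bind Q := f(m, 7); substituting into the one remaining equation that mentions Q gives: f(q(p(f(m, 7), f(7, m)), m), W) =?= f(q(X2, m), X2).
Bind A := p(one, one); substituting into the one remaining equation that mentions A gives: L =?= q(m, p(one, one)).
Delete trivial equation p(m, 7) =?= p(m, 7).
Bind L := q(m, p(one, one)); no other remaining equation mentions L.
Decompose f/2: q(p(f(m, 7), f(7, m)), m) =?= q(X2, m),  W =?= X2.
Decompose q/2: p(f(m, 7), f(7, m)) =?= X2,  m =?= m.
Bind X2 := p(f(m, 7), f(7, m)); substituting into the one remaining equation that mentions X2 gives: W =?= p(f(m, 7), f(7, m)).
Delete trivial equation m =?= m.
Bind W := p(f(m, 7), f(7, m)); no other remaining equation mentions W.
Bind Y1 := one.
No equations remain and no clash or occurs-check failure arose, so a unifier exists.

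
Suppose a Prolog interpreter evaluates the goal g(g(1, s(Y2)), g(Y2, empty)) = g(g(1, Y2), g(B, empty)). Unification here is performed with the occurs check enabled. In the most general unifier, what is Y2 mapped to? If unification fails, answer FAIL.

Decompose g/2: g(1, s(Y2)) = g(1, Y2),  g(Y2, empty) = g(B, empty).
Decompose g/2: 1 = 1,  s(Y2) = Y2.
Delete trivial equation 1 = 1.
Occurs check fails: Y2 occurs in s(Y2); the equation Y2 = s(Y2) has no finite solution.

FAIL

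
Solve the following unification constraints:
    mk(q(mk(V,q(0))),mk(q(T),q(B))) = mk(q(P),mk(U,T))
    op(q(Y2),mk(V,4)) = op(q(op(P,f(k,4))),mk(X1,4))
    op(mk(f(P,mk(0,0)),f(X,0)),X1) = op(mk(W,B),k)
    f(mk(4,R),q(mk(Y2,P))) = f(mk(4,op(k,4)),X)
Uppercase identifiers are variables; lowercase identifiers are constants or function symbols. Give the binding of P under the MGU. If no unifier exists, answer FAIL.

Decompose mk/2: q(mk(V,q(0))) = q(P),  mk(q(T),q(B)) = mk(U,T).
Decompose q/1: mk(V,q(0)) = P.
Bind P := mk(V,q(0)); substituting into the 3 remaining equations that mention P gives: op(q(Y2),mk(V,4)) = op(q(op(mk(V,q(0)),f(k,4))),mk(X1,4)),  op(mk(f(mk(V,q(0)),mk(0,0)),f(X,0)),X1) = op(mk(W,B),k),  f(mk(4,R),q(mk(Y2,mk(V,q(0))))) = f(mk(4,op(k,4)),X).
Decompose mk/2: q(T) = U,  q(B) = T.
Bind U := q(T); no other remaining equation mentions U.
Bind T := q(B); no other remaining equation mentions T. Substituting into the earlier binding gives U := q(q(B)).
Decompose op/2: q(Y2) = q(op(mk(V,q(0)),f(k,4))),  mk(V,4) = mk(X1,4).
Decompose q/1: Y2 = op(mk(V,q(0)),f(k,4)).
Bind Y2 := op(mk(V,q(0)),f(k,4)); substituting into the one remaining equation that mentions Y2 gives: f(mk(4,R),q(mk(op(mk(V,q(0)),f(k,4)),mk(V,q(0))))) = f(mk(4,op(k,4)),X).
Decompose mk/2: V = X1,  4 = 4.
Bind V := X1; substituting into the 2 remaining equations that mention V gives: op(mk(f(mk(X1,q(0)),mk(0,0)),f(X,0)),X1) = op(mk(W,B),k),  f(mk(4,R),q(mk(op(mk(X1,q(0)),f(k,4)),mk(X1,q(0))))) = f(mk(4,op(k,4)),X). Substituting into the earlier bindings gives P := mk(X1,q(0)), Y2 := op(mk(X1,q(0)),f(k,4)).
Delete trivial equation 4 = 4.
Decompose op/2: mk(f(mk(X1,q(0)),mk(0,0)),f(X,0)) = mk(W,B),  X1 = k.
Decompose mk/2: f(mk(X1,q(0)),mk(0,0)) = W,  f(X,0) = B.
Bind W := f(mk(X1,q(0)),mk(0,0)); no other remaining equation mentions W.
Bind B := f(X,0); no other remaining equation mentions B. Substituting into the earlier bindings gives U := q(q(f(X,0))), T := q(f(X,0)).
Bind X1 := k; substituting into the remaining equation gives: f(mk(4,R),q(mk(op(mk(k,q(0)),f(k,4)),mk(k,q(0))))) = f(mk(4,op(k,4)),X). Substituting into the earlier bindings gives P := mk(k,q(0)), Y2 := op(mk(k,q(0)),f(k,4)), V := k, W := f(mk(k,q(0)),mk(0,0)).
Decompose f/2: mk(4,R) = mk(4,op(k,4)),  q(mk(op(mk(k,q(0)),f(k,4)),mk(k,q(0)))) = X.
Decompose mk/2: 4 = 4,  R = op(k,4).
Delete trivial equation 4 = 4.
Bind R := op(k,4); no other remaining equation mentions R.
Bind X := q(mk(op(mk(k,q(0)),f(k,4)),mk(k,q(0)))). Substituting into the earlier bindings gives U := q(q(f(q(mk(op(mk(k,q(0)),f(k,4)),mk(k,q(0)))),0))), T := q(f(q(mk(op(mk(k,q(0)),f(k,4)),mk(k,q(0)))),0)), B := f(q(mk(op(mk(k,q(0)),f(k,4)),mk(k,q(0)))),0).
MGU = { P := mk(k,q(0)), U := q(q(f(q(mk(op(mk(k,q(0)),f(k,4)),mk(k,q(0)))),0))), T := q(f(q(mk(op(mk(k,q(0)),f(k,4)),mk(k,q(0)))),0)), Y2 := op(mk(k,q(0)),f(k,4)), V := k, W := f(mk(k,q(0)),mk(0,0)), B := f(q(mk(op(mk(k,q(0)),f(k,4)),mk(k,q(0)))),0), X1 := k, R := op(k,4), X := q(mk(op(mk(k,q(0)),f(k,4)),mk(k,q(0)))) }, so P := mk(k,q(0)).

mk(k,q(0))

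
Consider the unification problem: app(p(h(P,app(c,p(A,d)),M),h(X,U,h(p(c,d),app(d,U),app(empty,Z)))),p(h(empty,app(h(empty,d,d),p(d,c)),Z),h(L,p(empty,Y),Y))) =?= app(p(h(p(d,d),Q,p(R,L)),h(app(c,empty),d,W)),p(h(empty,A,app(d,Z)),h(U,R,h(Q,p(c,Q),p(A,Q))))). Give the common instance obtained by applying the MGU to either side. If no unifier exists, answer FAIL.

FAIL

Decompose app/2: p(h(P,app(c,p(A,d)),M),h(X,U,h(p(c,d),app(d,U),app(empty,Z)))) =?= p(h(p(d,d),Q,p(R,L)),h(app(c,empty),d,W)),  p(h(empty,app(h(empty,d,d),p(d,c)),Z),h(L,p(empty,Y),Y)) =?= p(h(empty,A,app(d,Z)),h(U,R,h(Q,p(c,Q),p(A,Q)))).
Decompose p/2: h(P,app(c,p(A,d)),M) =?= h(p(d,d),Q,p(R,L)),  h(X,U,h(p(c,d),app(d,U),app(empty,Z))) =?= h(app(c,empty),d,W).
Decompose h/3: P =?= p(d,d),  app(c,p(A,d)) =?= Q,  M =?= p(R,L).
Bind P := p(d,d); no other remaining equation mentions P.
Bind Q := app(c,p(A,d)); substituting into the one remaining equation that mentions Q gives: p(h(empty,app(h(empty,d,d),p(d,c)),Z),h(L,p(empty,Y),Y)) =?= p(h(empty,A,app(d,Z)),h(U,R,h(app(c,p(A,d)),p(c,app(c,p(A,d))),p(A,app(c,p(A,d)))))).
Bind M := p(R,L); no other remaining equation mentions M.
Decompose h/3: X =?= app(c,empty),  U =?= d,  h(p(c,d),app(d,U),app(empty,Z)) =?= W.
Bind X := app(c,empty); no other remaining equation mentions X.
Bind U := d; substituting into the remaining equations gives: h(p(c,d),app(d,d),app(empty,Z)) =?= W,  p(h(empty,app(h(empty,d,d),p(d,c)),Z),h(L,p(empty,Y),Y)) =?= p(h(empty,A,app(d,Z)),h(d,R,h(app(c,p(A,d)),p(c,app(c,p(A,d))),p(A,app(c,p(A,d)))))).
Bind W := h(p(c,d),app(d,d),app(empty,Z)); no other remaining equation mentions W.
Decompose p/2: h(empty,app(h(empty,d,d),p(d,c)),Z) =?= h(empty,A,app(d,Z)),  h(L,p(empty,Y),Y) =?= h(d,R,h(app(c,p(A,d)),p(c,app(c,p(A,d))),p(A,app(c,p(A,d))))).
Decompose h/3: empty =?= empty,  app(h(empty,d,d),p(d,c)) =?= A,  Z =?= app(d,Z).
Delete trivial equation empty =?= empty.
Bind A := app(h(empty,d,d),p(d,c)); substituting into the one remaining equation that mentions A gives: h(L,p(empty,Y),Y) =?= h(d,R,h(app(c,p(app(h(empty,d,d),p(d,c)),d)),p(c,app(c,p(app(h(empty,d,d),p(d,c)),d))),p(app(h(empty,d,d),p(d,c)),app(c,p(app(h(empty,d,d),p(d,c)),d))))). Substituting into the earlier binding gives Q := app(c,p(app(h(empty,d,d),p(d,c)),d)).
Occurs check fails: Z occurs in app(d,Z); the equation Z =?= app(d,Z) has no finite solution.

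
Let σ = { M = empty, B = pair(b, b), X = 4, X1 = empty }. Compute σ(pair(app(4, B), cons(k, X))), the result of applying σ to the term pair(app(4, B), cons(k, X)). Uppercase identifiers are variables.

pair(app(4, pair(b, b)), cons(k, 4))

Replace each occurrence of B with pair(b, b).
Replace each occurrence of X with 4.
Result: pair(app(4, pair(b, b)), cons(k, 4)).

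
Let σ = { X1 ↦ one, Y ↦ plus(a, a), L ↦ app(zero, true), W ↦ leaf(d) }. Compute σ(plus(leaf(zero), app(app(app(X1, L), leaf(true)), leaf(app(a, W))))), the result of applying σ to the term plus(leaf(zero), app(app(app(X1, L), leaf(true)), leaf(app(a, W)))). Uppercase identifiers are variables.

plus(leaf(zero), app(app(app(one, app(zero, true)), leaf(true)), leaf(app(a, leaf(d)))))

Replace each occurrence of X1 with one.
Replace each occurrence of L with app(zero, true).
Replace each occurrence of W with leaf(d).
Result: plus(leaf(zero), app(app(app(one, app(zero, true)), leaf(true)), leaf(app(a, leaf(d))))).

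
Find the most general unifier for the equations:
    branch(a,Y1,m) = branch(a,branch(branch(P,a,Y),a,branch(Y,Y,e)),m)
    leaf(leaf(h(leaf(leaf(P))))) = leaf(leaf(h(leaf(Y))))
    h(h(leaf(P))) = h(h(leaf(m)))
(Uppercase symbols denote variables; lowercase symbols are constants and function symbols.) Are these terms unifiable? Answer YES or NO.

Decompose branch/3: a = a,  Y1 = branch(branch(P,a,Y),a,branch(Y,Y,e)),  m = m.
Delete trivial equation a = a.
Bind Y1 := branch(branch(P,a,Y),a,branch(Y,Y,e)); no other remaining equation mentions Y1.
Delete trivial equation m = m.
Decompose leaf/1: leaf(h(leaf(leaf(P)))) = leaf(h(leaf(Y))).
Decompose leaf/1: h(leaf(leaf(P))) = h(leaf(Y)).
Decompose h/1: leaf(leaf(P)) = leaf(Y).
Decompose leaf/1: leaf(P) = Y.
Bind Y := leaf(P); no other remaining equation mentions Y. Substituting into the earlier binding gives Y1 := branch(branch(P,a,leaf(P)),a,branch(leaf(P),leaf(P),e)).
Decompose h/1: h(leaf(P)) = h(leaf(m)).
Decompose h/1: leaf(P) = leaf(m).
Decompose leaf/1: P = m.
Bind P := m. Substituting into the earlier bindings gives Y1 := branch(branch(m,a,leaf(m)),a,branch(leaf(m),leaf(m),e)), Y := leaf(m).
No equations remain and no clash or occurs-check failure arose, so a unifier exists.

YES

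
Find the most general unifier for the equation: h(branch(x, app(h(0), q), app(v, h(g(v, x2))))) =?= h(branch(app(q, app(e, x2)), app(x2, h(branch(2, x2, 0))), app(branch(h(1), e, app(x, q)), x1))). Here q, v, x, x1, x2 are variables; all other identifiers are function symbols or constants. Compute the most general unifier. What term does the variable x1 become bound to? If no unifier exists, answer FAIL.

h(g(branch(h(1), e, app(app(h(branch(2, h(0), 0)), app(e, h(0))), h(branch(2, h(0), 0)))), h(0)))

Decompose h/1: branch(x, app(h(0), q), app(v, h(g(v, x2)))) =?= branch(app(q, app(e, x2)), app(x2, h(branch(2, x2, 0))), app(branch(h(1), e, app(x, q)), x1)).
Decompose branch/3: x =?= app(q, app(e, x2)),  app(h(0), q) =?= app(x2, h(branch(2, x2, 0))),  app(v, h(g(v, x2))) =?= app(branch(h(1), e, app(x, q)), x1).
Bind x := app(q, app(e, x2)); substituting into the one remaining equation that mentions x gives: app(v, h(g(v, x2))) =?= app(branch(h(1), e, app(app(q, app(e, x2)), q)), x1).
Decompose app/2: h(0) =?= x2,  q =?= h(branch(2, x2, 0)).
Bind x2 := h(0); substituting into the remaining equations gives: q =?= h(branch(2, h(0), 0)),  app(v, h(g(v, h(0)))) =?= app(branch(h(1), e, app(app(q, app(e, h(0))), q)), x1). Substituting into the earlier binding gives x := app(q, app(e, h(0))).
Bind q := h(branch(2, h(0), 0)); substituting into the remaining equation gives: app(v, h(g(v, h(0)))) =?= app(branch(h(1), e, app(app(h(branch(2, h(0), 0)), app(e, h(0))), h(branch(2, h(0), 0)))), x1). Substituting into the earlier binding gives x := app(h(branch(2, h(0), 0)), app(e, h(0))).
Decompose app/2: v =?= branch(h(1), e, app(app(h(branch(2, h(0), 0)), app(e, h(0))), h(branch(2, h(0), 0)))),  h(g(v, h(0))) =?= x1.
Bind v := branch(h(1), e, app(app(h(branch(2, h(0), 0)), app(e, h(0))), h(branch(2, h(0), 0)))); substituting into the remaining equation gives: h(g(branch(h(1), e, app(app(h(branch(2, h(0), 0)), app(e, h(0))), h(branch(2, h(0), 0)))), h(0))) =?= x1.
Bind x1 := h(g(branch(h(1), e, app(app(h(branch(2, h(0), 0)), app(e, h(0))), h(branch(2, h(0), 0)))), h(0))).
MGU = { x -> app(h(branch(2, h(0), 0)), app(e, h(0))), x2 -> h(0), q -> h(branch(2, h(0), 0)), v -> branch(h(1), e, app(app(h(branch(2, h(0), 0)), app(e, h(0))), h(branch(2, h(0), 0)))), x1 -> h(g(branch(h(1), e, app(app(h(branch(2, h(0), 0)), app(e, h(0))), h(branch(2, h(0), 0)))), h(0))) }, so x1 -> h(g(branch(h(1), e, app(app(h(branch(2, h(0), 0)), app(e, h(0))), h(branch(2, h(0), 0)))), h(0))).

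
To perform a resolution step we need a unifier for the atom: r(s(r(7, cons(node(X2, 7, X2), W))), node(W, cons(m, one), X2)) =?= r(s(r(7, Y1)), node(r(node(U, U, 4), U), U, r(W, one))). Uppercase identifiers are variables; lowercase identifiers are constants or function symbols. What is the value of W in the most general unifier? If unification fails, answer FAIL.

r(node(cons(m, one), cons(m, one), 4), cons(m, one))

Decompose r/2: s(r(7, cons(node(X2, 7, X2), W))) =?= s(r(7, Y1)),  node(W, cons(m, one), X2) =?= node(r(node(U, U, 4), U), U, r(W, one)).
Decompose s/1: r(7, cons(node(X2, 7, X2), W)) =?= r(7, Y1).
Decompose r/2: 7 =?= 7,  cons(node(X2, 7, X2), W) =?= Y1.
Delete trivial equation 7 =?= 7.
Bind Y1 := cons(node(X2, 7, X2), W); no other remaining equation mentions Y1.
Decompose node/3: W =?= r(node(U, U, 4), U),  cons(m, one) =?= U,  X2 =?= r(W, one).
Bind W := r(node(U, U, 4), U); substituting into the one remaining equation that mentions W gives: X2 =?= r(r(node(U, U, 4), U), one). Substituting into the earlier binding gives Y1 := cons(node(X2, 7, X2), r(node(U, U, 4), U)).
Bind U := cons(m, one); substituting into the remaining equation gives: X2 =?= r(r(node(cons(m, one), cons(m, one), 4), cons(m, one)), one). Substituting into the earlier bindings gives Y1 := cons(node(X2, 7, X2), r(node(cons(m, one), cons(m, one), 4), cons(m, one))), W := r(node(cons(m, one), cons(m, one), 4), cons(m, one)).
Bind X2 := r(r(node(cons(m, one), cons(m, one), 4), cons(m, one)), one). Substituting into the earlier binding gives Y1 := cons(node(r(r(node(cons(m, one), cons(m, one), 4), cons(m, one)), one), 7, r(r(node(cons(m, one), cons(m, one), 4), cons(m, one)), one)), r(node(cons(m, one), cons(m, one), 4), cons(m, one))).
MGU = { Y1 ↦ cons(node(r(r(node(cons(m, one), cons(m, one), 4), cons(m, one)), one), 7, r(r(node(cons(m, one), cons(m, one), 4), cons(m, one)), one)), r(node(cons(m, one), cons(m, one), 4), cons(m, one))), W ↦ r(node(cons(m, one), cons(m, one), 4), cons(m, one)), U ↦ cons(m, one), X2 ↦ r(r(node(cons(m, one), cons(m, one), 4), cons(m, one)), one) }, so W ↦ r(node(cons(m, one), cons(m, one), 4), cons(m, one)).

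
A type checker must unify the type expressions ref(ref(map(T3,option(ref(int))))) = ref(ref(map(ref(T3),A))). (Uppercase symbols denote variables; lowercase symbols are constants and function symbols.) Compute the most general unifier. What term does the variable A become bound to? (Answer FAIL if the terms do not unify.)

FAIL

Decompose ref/1: ref(map(T3,option(ref(int)))) = ref(map(ref(T3),A)).
Decompose ref/1: map(T3,option(ref(int))) = map(ref(T3),A).
Decompose map/2: T3 = ref(T3),  option(ref(int)) = A.
Occurs check fails: T3 occurs in ref(T3); the equation T3 = ref(T3) has no finite solution.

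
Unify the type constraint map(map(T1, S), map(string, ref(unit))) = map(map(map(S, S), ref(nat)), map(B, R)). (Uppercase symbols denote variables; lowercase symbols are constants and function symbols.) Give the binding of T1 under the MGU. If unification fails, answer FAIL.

map(ref(nat), ref(nat))

Decompose map/2: map(T1, S) = map(map(S, S), ref(nat)),  map(string, ref(unit)) = map(B, R).
Decompose map/2: T1 = map(S, S),  S = ref(nat).
Bind T1 := map(S, S); no other remaining equation mentions T1.
Bind S := ref(nat); no other remaining equation mentions S. Substituting into the earlier binding gives T1 := map(ref(nat), ref(nat)).
Decompose map/2: string = B,  ref(unit) = R.
Bind B := string; no other remaining equation mentions B.
Bind R := ref(unit).
MGU = { T1 := map(ref(nat), ref(nat)), S := ref(nat), B := string, R := ref(unit) }, so T1 := map(ref(nat), ref(nat)).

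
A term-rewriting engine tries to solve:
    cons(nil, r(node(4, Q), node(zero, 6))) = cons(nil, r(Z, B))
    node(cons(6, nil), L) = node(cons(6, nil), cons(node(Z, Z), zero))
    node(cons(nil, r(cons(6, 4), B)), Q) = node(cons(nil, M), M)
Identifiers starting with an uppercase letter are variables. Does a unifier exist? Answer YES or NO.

YES

Decompose cons/2: nil = nil,  r(node(4, Q), node(zero, 6)) = r(Z, B).
Delete trivial equation nil = nil.
Decompose r/2: node(4, Q) = Z,  node(zero, 6) = B.
Bind Z := node(4, Q); substituting into the one remaining equation that mentions Z gives: node(cons(6, nil), L) = node(cons(6, nil), cons(node(node(4, Q), node(4, Q)), zero)).
Bind B := node(zero, 6); substituting into the one remaining equation that mentions B gives: node(cons(nil, r(cons(6, 4), node(zero, 6))), Q) = node(cons(nil, M), M).
Decompose node/2: cons(6, nil) = cons(6, nil),  L = cons(node(node(4, Q), node(4, Q)), zero).
Delete trivial equation cons(6, nil) = cons(6, nil).
Bind L := cons(node(node(4, Q), node(4, Q)), zero); no other remaining equation mentions L.
Decompose node/2: cons(nil, r(cons(6, 4), node(zero, 6))) = cons(nil, M),  Q = M.
Decompose cons/2: nil = nil,  r(cons(6, 4), node(zero, 6)) = M.
Delete trivial equation nil = nil.
Bind M := r(cons(6, 4), node(zero, 6)); substituting into the remaining equation gives: Q = r(cons(6, 4), node(zero, 6)).
Bind Q := r(cons(6, 4), node(zero, 6)). Substituting into the earlier bindings gives Z := node(4, r(cons(6, 4), node(zero, 6))), L := cons(node(node(4, r(cons(6, 4), node(zero, 6))), node(4, r(cons(6, 4), node(zero, 6)))), zero).
No equations remain and no clash or occurs-check failure arose, so a unifier exists.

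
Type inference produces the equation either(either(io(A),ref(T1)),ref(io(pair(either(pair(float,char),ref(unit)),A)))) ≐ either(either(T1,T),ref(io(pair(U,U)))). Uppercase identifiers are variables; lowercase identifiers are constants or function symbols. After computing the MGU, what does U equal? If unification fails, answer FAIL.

Decompose either/2: either(io(A),ref(T1)) ≐ either(T1,T),  ref(io(pair(either(pair(float,char),ref(unit)),A))) ≐ ref(io(pair(U,U))).
Decompose either/2: io(A) ≐ T1,  ref(T1) ≐ T.
Bind T1 := io(A); substituting into the one remaining equation that mentions T1 gives: ref(io(A)) ≐ T.
Bind T := ref(io(A)); no other remaining equation mentions T.
Decompose ref/1: io(pair(either(pair(float,char),ref(unit)),A)) ≐ io(pair(U,U)).
Decompose io/1: pair(either(pair(float,char),ref(unit)),A) ≐ pair(U,U).
Decompose pair/2: either(pair(float,char),ref(unit)) ≐ U,  A ≐ U.
Bind U := either(pair(float,char),ref(unit)); substituting into the remaining equation gives: A ≐ either(pair(float,char),ref(unit)).
Bind A := either(pair(float,char),ref(unit)). Substituting into the earlier bindings gives T1 := io(either(pair(float,char),ref(unit))), T := ref(io(either(pair(float,char),ref(unit)))).
MGU = { T1 ↦ io(either(pair(float,char),ref(unit))), T ↦ ref(io(either(pair(float,char),ref(unit)))), U ↦ either(pair(float,char),ref(unit)), A ↦ either(pair(float,char),ref(unit)) }, so U ↦ either(pair(float,char),ref(unit)).

either(pair(float,char),ref(unit))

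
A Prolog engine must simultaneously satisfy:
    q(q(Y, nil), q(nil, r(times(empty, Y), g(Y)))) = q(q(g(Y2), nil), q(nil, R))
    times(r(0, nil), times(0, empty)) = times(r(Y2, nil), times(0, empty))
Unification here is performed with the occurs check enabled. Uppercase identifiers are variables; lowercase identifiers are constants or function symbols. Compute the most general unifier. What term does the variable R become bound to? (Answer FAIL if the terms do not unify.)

Decompose q/2: q(Y, nil) = q(g(Y2), nil),  q(nil, r(times(empty, Y), g(Y))) = q(nil, R).
Decompose q/2: Y = g(Y2),  nil = nil.
Bind Y := g(Y2); substituting into the one remaining equation that mentions Y gives: q(nil, r(times(empty, g(Y2)), g(g(Y2)))) = q(nil, R).
Delete trivial equation nil = nil.
Decompose q/2: nil = nil,  r(times(empty, g(Y2)), g(g(Y2))) = R.
Delete trivial equation nil = nil.
Bind R := r(times(empty, g(Y2)), g(g(Y2))); no other remaining equation mentions R.
Decompose times/2: r(0, nil) = r(Y2, nil),  times(0, empty) = times(0, empty).
Decompose r/2: 0 = Y2,  nil = nil.
Bind Y2 := 0; no other remaining equation mentions Y2. Substituting into the earlier bindings gives Y := g(0), R := r(times(empty, g(0)), g(g(0))).
Delete trivial equation nil = nil.
Delete trivial equation times(0, empty) = times(0, empty).
MGU = { Y -> g(0), R -> r(times(empty, g(0)), g(g(0))), Y2 -> 0 }, so R -> r(times(empty, g(0)), g(g(0))).

r(times(empty, g(0)), g(g(0)))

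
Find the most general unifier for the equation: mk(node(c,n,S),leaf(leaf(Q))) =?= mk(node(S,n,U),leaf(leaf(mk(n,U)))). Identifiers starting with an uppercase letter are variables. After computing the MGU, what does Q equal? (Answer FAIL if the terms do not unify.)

Decompose mk/2: node(c,n,S) =?= node(S,n,U),  leaf(leaf(Q)) =?= leaf(leaf(mk(n,U))).
Decompose node/3: c =?= S,  n =?= n,  S =?= U.
Bind S := c; substituting into the one remaining equation that mentions S gives: c =?= U.
Delete trivial equation n =?= n.
Bind U := c; substituting into the remaining equation gives: leaf(leaf(Q)) =?= leaf(leaf(mk(n,c))).
Decompose leaf/1: leaf(Q) =?= leaf(mk(n,c)).
Decompose leaf/1: Q =?= mk(n,c).
Bind Q := mk(n,c).
MGU = { S -> c, U -> c, Q -> mk(n,c) }, so Q -> mk(n,c).

mk(n,c)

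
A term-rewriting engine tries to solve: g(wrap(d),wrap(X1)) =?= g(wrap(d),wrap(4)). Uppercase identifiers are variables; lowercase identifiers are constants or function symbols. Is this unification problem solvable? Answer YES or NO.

YES

Decompose g/2: wrap(d) =?= wrap(d),  wrap(X1) =?= wrap(4).
Delete trivial equation wrap(d) =?= wrap(d).
Decompose wrap/1: X1 =?= 4.
Bind X1 := 4.
No equations remain and no clash or occurs-check failure arose, so a unifier exists.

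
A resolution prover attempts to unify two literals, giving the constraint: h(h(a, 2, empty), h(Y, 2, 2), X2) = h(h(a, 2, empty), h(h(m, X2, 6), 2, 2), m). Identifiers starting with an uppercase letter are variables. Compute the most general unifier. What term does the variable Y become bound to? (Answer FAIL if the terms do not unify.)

h(m, m, 6)

Decompose h/3: h(a, 2, empty) = h(a, 2, empty),  h(Y, 2, 2) = h(h(m, X2, 6), 2, 2),  X2 = m.
Delete trivial equation h(a, 2, empty) = h(a, 2, empty).
Decompose h/3: Y = h(m, X2, 6),  2 = 2,  2 = 2.
Bind Y := h(m, X2, 6); no other remaining equation mentions Y.
Delete trivial equation 2 = 2.
Delete trivial equation 2 = 2.
Bind X2 := m. Substituting into the earlier binding gives Y := h(m, m, 6).
MGU = { Y ↦ h(m, m, 6), X2 ↦ m }, so Y ↦ h(m, m, 6).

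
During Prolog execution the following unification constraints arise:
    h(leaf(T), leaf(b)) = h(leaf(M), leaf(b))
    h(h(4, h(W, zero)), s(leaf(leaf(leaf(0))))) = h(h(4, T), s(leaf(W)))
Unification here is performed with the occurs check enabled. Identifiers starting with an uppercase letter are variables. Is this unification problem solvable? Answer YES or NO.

Decompose h/2: leaf(T) = leaf(M),  leaf(b) = leaf(b).
Decompose leaf/1: T = M.
Bind T := M; substituting into the one remaining equation that mentions T gives: h(h(4, h(W, zero)), s(leaf(leaf(leaf(0))))) = h(h(4, M), s(leaf(W))).
Delete trivial equation leaf(b) = leaf(b).
Decompose h/2: h(4, h(W, zero)) = h(4, M),  s(leaf(leaf(leaf(0)))) = s(leaf(W)).
Decompose h/2: 4 = 4,  h(W, zero) = M.
Delete trivial equation 4 = 4.
Bind M := h(W, zero); no other remaining equation mentions M. Substituting into the earlier binding gives T := h(W, zero).
Decompose s/1: leaf(leaf(leaf(0))) = leaf(W).
Decompose leaf/1: leaf(leaf(0)) = W.
Bind W := leaf(leaf(0)). Substituting into the earlier bindings gives T := h(leaf(leaf(0)), zero), M := h(leaf(leaf(0)), zero).
No equations remain and no clash or occurs-check failure arose, so a unifier exists.

YES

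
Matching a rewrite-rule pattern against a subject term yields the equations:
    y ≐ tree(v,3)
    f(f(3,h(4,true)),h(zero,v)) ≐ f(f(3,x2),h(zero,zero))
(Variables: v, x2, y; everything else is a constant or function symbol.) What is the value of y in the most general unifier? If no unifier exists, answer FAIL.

tree(zero,3)

Bind y := tree(v,3); no other remaining equation mentions y.
Decompose f/2: f(3,h(4,true)) ≐ f(3,x2),  h(zero,v) ≐ h(zero,zero).
Decompose f/2: 3 ≐ 3,  h(4,true) ≐ x2.
Delete trivial equation 3 ≐ 3.
Bind x2 := h(4,true); no other remaining equation mentions x2.
Decompose h/2: zero ≐ zero,  v ≐ zero.
Delete trivial equation zero ≐ zero.
Bind v := zero. Substituting into the earlier binding gives y := tree(zero,3).
MGU = { y ↦ tree(zero,3), x2 ↦ h(4,true), v ↦ zero }, so y ↦ tree(zero,3).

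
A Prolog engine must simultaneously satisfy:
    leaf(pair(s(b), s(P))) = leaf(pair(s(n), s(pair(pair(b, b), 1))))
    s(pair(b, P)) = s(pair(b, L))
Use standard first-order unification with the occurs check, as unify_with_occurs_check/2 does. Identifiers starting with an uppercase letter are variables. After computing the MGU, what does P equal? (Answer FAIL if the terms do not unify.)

Decompose leaf/1: pair(s(b), s(P)) = pair(s(n), s(pair(pair(b, b), 1))).
Decompose pair/2: s(b) = s(n),  s(P) = s(pair(pair(b, b), 1)).
Decompose s/1: b = n.
Clash: constants b and n differ; no unifier exists.

FAIL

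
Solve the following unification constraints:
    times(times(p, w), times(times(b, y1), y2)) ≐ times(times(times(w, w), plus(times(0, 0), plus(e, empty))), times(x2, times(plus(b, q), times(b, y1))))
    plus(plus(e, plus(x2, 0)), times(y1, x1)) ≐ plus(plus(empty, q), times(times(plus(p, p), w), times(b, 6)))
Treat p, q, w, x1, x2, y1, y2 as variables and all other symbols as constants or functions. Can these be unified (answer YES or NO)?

NO

Decompose times/2: times(p, w) ≐ times(times(w, w), plus(times(0, 0), plus(e, empty))),  times(times(b, y1), y2) ≐ times(x2, times(plus(b, q), times(b, y1))).
Decompose times/2: p ≐ times(w, w),  w ≐ plus(times(0, 0), plus(e, empty)).
Bind p := times(w, w); substituting into the one remaining equation that mentions p gives: plus(plus(e, plus(x2, 0)), times(y1, x1)) ≐ plus(plus(empty, q), times(times(plus(times(w, w), times(w, w)), w), times(b, 6))).
Bind w := plus(times(0, 0), plus(e, empty)); substituting into the one remaining equation that mentions w gives: plus(plus(e, plus(x2, 0)), times(y1, x1)) ≐ plus(plus(empty, q), times(times(plus(times(plus(times(0, 0), plus(e, empty)), plus(times(0, 0), plus(e, empty))), times(plus(times(0, 0), plus(e, empty)), plus(times(0, 0), plus(e, empty)))), plus(times(0, 0), plus(e, empty))), times(b, 6))). Substituting into the earlier binding gives p := times(plus(times(0, 0), plus(e, empty)), plus(times(0, 0), plus(e, empty))).
Decompose times/2: times(b, y1) ≐ x2,  y2 ≐ times(plus(b, q), times(b, y1)).
Bind x2 := times(b, y1); substituting into the one remaining equation that mentions x2 gives: plus(plus(e, plus(times(b, y1), 0)), times(y1, x1)) ≐ plus(plus(empty, q), times(times(plus(times(plus(times(0, 0), plus(e, empty)), plus(times(0, 0), plus(e, empty))), times(plus(times(0, 0), plus(e, empty)), plus(times(0, 0), plus(e, empty)))), plus(times(0, 0), plus(e, empty))), times(b, 6))).
Bind y2 := times(plus(b, q), times(b, y1)); no other remaining equation mentions y2.
Decompose plus/2: plus(e, plus(times(b, y1), 0)) ≐ plus(empty, q),  times(y1, x1) ≐ times(times(plus(times(plus(times(0, 0), plus(e, empty)), plus(times(0, 0), plus(e, empty))), times(plus(times(0, 0), plus(e, empty)), plus(times(0, 0), plus(e, empty)))), plus(times(0, 0), plus(e, empty))), times(b, 6)).
Decompose plus/2: e ≐ empty,  plus(times(b, y1), 0) ≐ q.
Clash: constants e and empty differ; no unifier exists.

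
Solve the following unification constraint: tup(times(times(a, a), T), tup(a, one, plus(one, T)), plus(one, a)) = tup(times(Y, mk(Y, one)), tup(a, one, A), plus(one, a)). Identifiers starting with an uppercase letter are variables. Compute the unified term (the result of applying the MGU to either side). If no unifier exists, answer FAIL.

tup(times(times(a, a), mk(times(a, a), one)), tup(a, one, plus(one, mk(times(a, a), one))), plus(one, a))

Decompose tup/3: times(times(a, a), T) = times(Y, mk(Y, one)),  tup(a, one, plus(one, T)) = tup(a, one, A),  plus(one, a) = plus(one, a).
Decompose times/2: times(a, a) = Y,  T = mk(Y, one).
Bind Y := times(a, a); substituting into the one remaining equation that mentions Y gives: T = mk(times(a, a), one).
Bind T := mk(times(a, a), one); substituting into the one remaining equation that mentions T gives: tup(a, one, plus(one, mk(times(a, a), one))) = tup(a, one, A).
Decompose tup/3: a = a,  one = one,  plus(one, mk(times(a, a), one)) = A.
Delete trivial equation a = a.
Delete trivial equation one = one.
Bind A := plus(one, mk(times(a, a), one)); no other remaining equation mentions A.
Delete trivial equation plus(one, a) = plus(one, a).
Applying the MGU to either side gives tup(times(times(a, a), mk(times(a, a), one)), tup(a, one, plus(one, mk(times(a, a), one))), plus(one, a)).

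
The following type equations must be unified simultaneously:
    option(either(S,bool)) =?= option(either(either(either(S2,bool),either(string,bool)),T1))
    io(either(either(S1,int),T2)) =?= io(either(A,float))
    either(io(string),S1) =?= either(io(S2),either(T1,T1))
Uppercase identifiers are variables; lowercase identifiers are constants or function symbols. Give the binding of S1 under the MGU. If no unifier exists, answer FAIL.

either(bool,bool)

Decompose option/1: either(S,bool) =?= either(either(either(S2,bool),either(string,bool)),T1).
Decompose either/2: S =?= either(either(S2,bool),either(string,bool)),  bool =?= T1.
Bind S := either(either(S2,bool),either(string,bool)); no other remaining equation mentions S.
Bind T1 := bool; substituting into the one remaining equation that mentions T1 gives: either(io(string),S1) =?= either(io(S2),either(bool,bool)).
Decompose io/1: either(either(S1,int),T2) =?= either(A,float).
Decompose either/2: either(S1,int) =?= A,  T2 =?= float.
Bind A := either(S1,int); no other remaining equation mentions A.
Bind T2 := float; no other remaining equation mentions T2.
Decompose either/2: io(string) =?= io(S2),  S1 =?= either(bool,bool).
Decompose io/1: string =?= S2.
Bind S2 := string; no other remaining equation mentions S2. Substituting into the earlier binding gives S := either(either(string,bool),either(string,bool)).
Bind S1 := either(bool,bool). Substituting into the earlier binding gives A := either(either(bool,bool),int).
MGU = { S := either(either(string,bool),either(string,bool)), T1 := bool, A := either(either(bool,bool),int), T2 := float, S2 := string, S1 := either(bool,bool) }, so S1 := either(bool,bool).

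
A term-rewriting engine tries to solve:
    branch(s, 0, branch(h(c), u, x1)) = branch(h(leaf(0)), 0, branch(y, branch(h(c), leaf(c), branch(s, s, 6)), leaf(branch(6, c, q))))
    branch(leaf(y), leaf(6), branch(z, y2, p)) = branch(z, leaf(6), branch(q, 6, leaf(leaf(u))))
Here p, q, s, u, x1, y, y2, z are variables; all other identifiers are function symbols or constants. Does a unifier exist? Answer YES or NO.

Decompose branch/3: s = h(leaf(0)),  0 = 0,  branch(h(c), u, x1) = branch(y, branch(h(c), leaf(c), branch(s, s, 6)), leaf(branch(6, c, q))).
Bind s := h(leaf(0)); substituting into the one remaining equation that mentions s gives: branch(h(c), u, x1) = branch(y, branch(h(c), leaf(c), branch(h(leaf(0)), h(leaf(0)), 6)), leaf(branch(6, c, q))).
Delete trivial equation 0 = 0.
Decompose branch/3: h(c) = y,  u = branch(h(c), leaf(c), branch(h(leaf(0)), h(leaf(0)), 6)),  x1 = leaf(branch(6, c, q)).
Bind y := h(c); substituting into the one remaining equation that mentions y gives: branch(leaf(h(c)), leaf(6), branch(z, y2, p)) = branch(z, leaf(6), branch(q, 6, leaf(leaf(u)))).
Bind u := branch(h(c), leaf(c), branch(h(leaf(0)), h(leaf(0)), 6)); substituting into the one remaining equation that mentions u gives: branch(leaf(h(c)), leaf(6), branch(z, y2, p)) = branch(z, leaf(6), branch(q, 6, leaf(leaf(branch(h(c), leaf(c), branch(h(leaf(0)), h(leaf(0)), 6)))))).
Bind x1 := leaf(branch(6, c, q)); no other remaining equation mentions x1.
Decompose branch/3: leaf(h(c)) = z,  leaf(6) = leaf(6),  branch(z, y2, p) = branch(q, 6, leaf(leaf(branch(h(c), leaf(c), branch(h(leaf(0)), h(leaf(0)), 6))))).
Bind z := leaf(h(c)); substituting into the one remaining equation that mentions z gives: branch(leaf(h(c)), y2, p) = branch(q, 6, leaf(leaf(branch(h(c), leaf(c), branch(h(leaf(0)), h(leaf(0)), 6))))).
Delete trivial equation leaf(6) = leaf(6).
Decompose branch/3: leaf(h(c)) = q,  y2 = 6,  p = leaf(leaf(branch(h(c), leaf(c), branch(h(leaf(0)), h(leaf(0)), 6)))).
Bind q := leaf(h(c)); no other remaining equation mentions q. Substituting into the earlier binding gives x1 := leaf(branch(6, c, leaf(h(c)))).
Bind y2 := 6; no other remaining equation mentions y2.
Bind p := leaf(leaf(branch(h(c), leaf(c), branch(h(leaf(0)), h(leaf(0)), 6)))).
No equations remain and no clash or occurs-check failure arose, so a unifier exists.

YES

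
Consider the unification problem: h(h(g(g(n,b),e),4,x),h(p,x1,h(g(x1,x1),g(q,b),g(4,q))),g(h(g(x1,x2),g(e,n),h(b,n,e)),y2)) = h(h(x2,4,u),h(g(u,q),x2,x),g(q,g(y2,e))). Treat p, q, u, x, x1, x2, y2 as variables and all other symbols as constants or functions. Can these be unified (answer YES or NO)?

NO

Decompose h/3: h(g(g(n,b),e),4,x) = h(x2,4,u),  h(p,x1,h(g(x1,x1),g(q,b),g(4,q))) = h(g(u,q),x2,x),  g(h(g(x1,x2),g(e,n),h(b,n,e)),y2) = g(q,g(y2,e)).
Decompose h/3: g(g(n,b),e) = x2,  4 = 4,  x = u.
Bind x2 := g(g(n,b),e); substituting into the 2 remaining equations that mention x2 gives: h(p,x1,h(g(x1,x1),g(q,b),g(4,q))) = h(g(u,q),g(g(n,b),e),x),  g(h(g(x1,g(g(n,b),e)),g(e,n),h(b,n,e)),y2) = g(q,g(y2,e)).
Delete trivial equation 4 = 4.
Bind x := u; substituting into the one remaining equation that mentions x gives: h(p,x1,h(g(x1,x1),g(q,b),g(4,q))) = h(g(u,q),g(g(n,b),e),u).
Decompose h/3: p = g(u,q),  x1 = g(g(n,b),e),  h(g(x1,x1),g(q,b),g(4,q)) = u.
Bind p := g(u,q); no other remaining equation mentions p.
Bind x1 := g(g(n,b),e); substituting into the remaining equations gives: h(g(g(g(n,b),e),g(g(n,b),e)),g(q,b),g(4,q)) = u,  g(h(g(g(g(n,b),e),g(g(n,b),e)),g(e,n),h(b,n,e)),y2) = g(q,g(y2,e)).
Bind u := h(g(g(g(n,b),e),g(g(n,b),e)),g(q,b),g(4,q)); no other remaining equation mentions u. Substituting into the earlier bindings gives x := h(g(g(g(n,b),e),g(g(n,b),e)),g(q,b),g(4,q)), p := g(h(g(g(g(n,b),e),g(g(n,b),e)),g(q,b),g(4,q)),q).
Decompose g/2: h(g(g(g(n,b),e),g(g(n,b),e)),g(e,n),h(b,n,e)) = q,  y2 = g(y2,e).
Bind q := h(g(g(g(n,b),e),g(g(n,b),e)),g(e,n),h(b,n,e)); no other remaining equation mentions q. Substituting into the earlier bindings gives x := h(g(g(g(n,b),e),g(g(n,b),e)),g(h(g(g(g(n,b),e),g(g(n,b),e)),g(e,n),h(b,n,e)),b),g(4,h(g(g(g(n,b),e),g(g(n,b),e)),g(e,n),h(b,n,e)))), p := g(h(g(g(g(n,b),e),g(g(n,b),e)),g(h(g(g(g(n,b),e),g(g(n,b),e)),g(e,n),h(b,n,e)),b),g(4,h(g(g(g(n,b),e),g(g(n,b),e)),g(e,n),h(b,n,e)))),h(g(g(g(n,b),e),g(g(n,b),e)),g(e,n),h(b,n,e))), u := h(g(g(g(n,b),e),g(g(n,b),e)),g(h(g(g(g(n,b),e),g(g(n,b),e)),g(e,n),h(b,n,e)),b),g(4,h(g(g(g(n,b),e),g(g(n,b),e)),g(e,n),h(b,n,e)))).
Occurs check fails: y2 occurs in g(y2,e); the equation y2 = g(y2,e) has no finite solution.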